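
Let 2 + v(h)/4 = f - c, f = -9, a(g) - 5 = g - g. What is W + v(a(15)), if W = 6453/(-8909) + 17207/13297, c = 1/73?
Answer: -376050032762/8647797029 ≈ -43.485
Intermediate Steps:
a(g) = 5 (a(g) = 5 + (g - g) = 5 + 0 = 5)
c = 1/73 ≈ 0.013699
v(h) = -3216/73 (v(h) = -8 + 4*(-9 - 1*1/73) = -8 + 4*(-9 - 1/73) = -8 + 4*(-658/73) = -8 - 2632/73 = -3216/73)
W = 67491622/118462973 (W = 6453*(-1/8909) + 17207*(1/13297) = -6453/8909 + 17207/13297 = 67491622/118462973 ≈ 0.56973)
W + v(a(15)) = 67491622/118462973 - 3216/73 = -376050032762/8647797029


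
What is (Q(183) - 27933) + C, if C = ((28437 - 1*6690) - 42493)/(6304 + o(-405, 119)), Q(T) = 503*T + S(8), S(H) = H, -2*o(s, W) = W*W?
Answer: 99626064/1553 ≈ 64151.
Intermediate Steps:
o(s, W) = -W²/2 (o(s, W) = -W*W/2 = -W²/2)
Q(T) = 8 + 503*T (Q(T) = 503*T + 8 = 8 + 503*T)
C = 41492/1553 (C = ((28437 - 1*6690) - 42493)/(6304 - ½*119²) = ((28437 - 6690) - 42493)/(6304 - ½*14161) = (21747 - 42493)/(6304 - 14161/2) = -20746/(-1553/2) = -20746*(-2/1553) = 41492/1553 ≈ 26.717)
(Q(183) - 27933) + C = ((8 + 503*183) - 27933) + 41492/1553 = ((8 + 92049) - 27933) + 41492/1553 = (92057 - 27933) + 41492/1553 = 64124 + 41492/1553 = 99626064/1553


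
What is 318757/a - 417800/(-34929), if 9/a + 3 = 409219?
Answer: 506239443188872/34929 ≈ 1.4493e+10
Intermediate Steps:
a = 9/409216 (a = 9/(-3 + 409219) = 9/409216 ≈ 2.1993e-5)
318757/a - 417800/(-34929) = 318757/(9/409216) - 417800/(-34929) = 318757*(409216/9) - 417800*(-1/34929) = 130440464512/9 + 417800/34929 = 506239443188872/34929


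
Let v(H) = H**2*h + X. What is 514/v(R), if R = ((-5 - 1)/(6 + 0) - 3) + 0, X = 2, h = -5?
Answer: -257/39 ≈ -6.5897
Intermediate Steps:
R = -4 (R = (-6/6 - 3) + 0 = (-6*1/6 - 3) + 0 = (-1 - 3) + 0 = -4 + 0 = -4)
v(H) = 2 - 5*H**2 (v(H) = H**2*(-5) + 2 = -5*H**2 + 2 = 2 - 5*H**2)
514/v(R) = 514/(2 - 5*(-4)**2) = 514/(2 - 5*16) = 514/(2 - 80) = 514/(-78) = 514*(-1/78) = -257/39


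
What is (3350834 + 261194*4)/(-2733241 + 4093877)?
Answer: 2197805/680318 ≈ 3.2306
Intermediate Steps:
(3350834 + 261194*4)/(-2733241 + 4093877) = (3350834 + 1044776)/1360636 = 4395610*(1/1360636) = 2197805/680318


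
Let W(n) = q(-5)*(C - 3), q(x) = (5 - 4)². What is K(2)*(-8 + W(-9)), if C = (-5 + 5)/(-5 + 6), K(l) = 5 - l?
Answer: -33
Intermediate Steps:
q(x) = 1 (q(x) = 1² = 1)
C = 0 (C = 0/1 = 0*1 = 0)
W(n) = -3 (W(n) = 1*(0 - 3) = 1*(-3) = -3)
K(2)*(-8 + W(-9)) = (5 - 1*2)*(-8 - 3) = (5 - 2)*(-11) = 3*(-11) = -33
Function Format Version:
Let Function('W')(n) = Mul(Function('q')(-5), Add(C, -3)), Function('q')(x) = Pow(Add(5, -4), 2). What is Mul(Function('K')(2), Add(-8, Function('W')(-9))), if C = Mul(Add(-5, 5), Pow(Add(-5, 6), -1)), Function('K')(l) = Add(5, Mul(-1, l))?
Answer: -33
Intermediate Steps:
Function('q')(x) = 1 (Function('q')(x) = Pow(1, 2) = 1)
C = 0 (C = Mul(0, Pow(1, -1)) = Mul(0, 1) = 0)
Function('W')(n) = -3 (Function('W')(n) = Mul(1, Add(0, -3)) = Mul(1, -3) = -3)
Mul(Function('K')(2), Add(-8, Function('W')(-9))) = Mul(Add(5, Mul(-1, 2)), Add(-8, -3)) = Mul(Add(5, -2), -11) = Mul(3, -11) = -33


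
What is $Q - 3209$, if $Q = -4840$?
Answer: $-8049$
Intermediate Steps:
$Q - 3209 = -4840 - 3209 = -8049$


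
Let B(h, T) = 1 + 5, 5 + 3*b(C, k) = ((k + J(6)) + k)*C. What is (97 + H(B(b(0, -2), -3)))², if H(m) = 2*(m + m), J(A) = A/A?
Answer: 14641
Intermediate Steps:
J(A) = 1
b(C, k) = -5/3 + C*(1 + 2*k)/3 (b(C, k) = -5/3 + (((k + 1) + k)*C)/3 = -5/3 + (((1 + k) + k)*C)/3 = -5/3 + ((1 + 2*k)*C)/3 = -5/3 + (C*(1 + 2*k))/3 = -5/3 + C*(1 + 2*k)/3)
B(h, T) = 6
H(m) = 4*m (H(m) = 2*(2*m) = 4*m)
(97 + H(B(b(0, -2), -3)))² = (97 + 4*6)² = (97 + 24)² = 121² = 14641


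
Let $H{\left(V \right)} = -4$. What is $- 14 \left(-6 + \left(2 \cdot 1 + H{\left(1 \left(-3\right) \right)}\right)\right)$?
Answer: $112$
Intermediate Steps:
$- 14 \left(-6 + \left(2 \cdot 1 + H{\left(1 \left(-3\right) \right)}\right)\right) = - 14 \left(-6 + \left(2 \cdot 1 - 4\right)\right) = - 14 \left(-6 + \left(2 - 4\right)\right) = - 14 \left(-6 - 2\right) = \left(-14\right) \left(-8\right) = 112$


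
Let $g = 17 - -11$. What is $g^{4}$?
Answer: $614656$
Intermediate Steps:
$g = 28$ ($g = 17 + 11 = 28$)
$g^{4} = 28^{4} = 614656$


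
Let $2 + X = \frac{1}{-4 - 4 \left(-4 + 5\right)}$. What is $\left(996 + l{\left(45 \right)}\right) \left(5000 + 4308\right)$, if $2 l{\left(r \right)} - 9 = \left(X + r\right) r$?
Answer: $\frac{73167861}{4} \approx 1.8292 \cdot 10^{7}$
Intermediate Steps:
$X = - \frac{17}{8}$ ($X = -2 + \frac{1}{-4 - 4 \left(-4 + 5\right)} = -2 + \frac{1}{-4 - 4} = -2 + \frac{1}{-8} = -2 - \frac{1}{8} = - \frac{17}{8} \approx -2.125$)
$l{\left(r \right)} = \frac{9}{2} + \frac{r \left(- \frac{17}{8} + r\right)}{2}$ ($l{\left(r \right)} = \frac{9}{2} + \frac{\left(- \frac{17}{8} + r\right) r}{2} = \frac{9}{2} + \frac{r \left(- \frac{17}{8} + r\right)}{2}$)
$\left(996 + l{\left(45 \right)}\right) \left(5000 + 4308\right) = \left(996 + \left(\frac{9}{2} + \frac{45^{2}}{2} - \frac{765}{16}\right)\right) \left(5000 + 4308\right) = \left(996 + \left(\frac{9}{2} + \frac{1}{2} \cdot 2025 - \frac{765}{16}\right)\right) 9308 = \left(996 + \left(\frac{9}{2} + \frac{2025}{2} - \frac{765}{16}\right)\right) 9308 = \left(996 + \frac{15507}{16}\right) 9308 = \frac{31443}{16} \cdot 9308 = \frac{73167861}{4}$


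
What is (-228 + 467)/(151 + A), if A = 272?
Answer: 239/423 ≈ 0.56501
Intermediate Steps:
(-228 + 467)/(151 + A) = (-228 + 467)/(151 + 272) = 239/423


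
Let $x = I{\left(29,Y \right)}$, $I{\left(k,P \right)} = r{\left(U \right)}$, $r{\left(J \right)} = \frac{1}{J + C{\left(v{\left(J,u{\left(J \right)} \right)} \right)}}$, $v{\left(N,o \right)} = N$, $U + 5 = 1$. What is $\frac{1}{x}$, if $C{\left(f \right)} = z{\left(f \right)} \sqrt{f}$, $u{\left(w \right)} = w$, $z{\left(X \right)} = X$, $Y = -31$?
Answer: $-4 - 8 i \approx -4.0 - 8.0 i$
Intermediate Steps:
$U = -4$ ($U = -5 + 1 = -4$)
$C{\left(f \right)} = f^{\frac{3}{2}}$ ($C{\left(f \right)} = f \sqrt{f} = f^{\frac{3}{2}}$)
$r{\left(J \right)} = \frac{1}{J + J^{\frac{3}{2}}}$
$I{\left(k,P \right)} = \frac{-4 + 8 i}{80}$ ($I{\left(k,P \right)} = \frac{1}{-4 + \left(-4\right)^{\frac{3}{2}}} = \frac{1}{-4 - 8 i} = \frac{-4 + 8 i}{80}$)
$x = - \frac{1}{20} + \frac{i}{10} \approx -0.05 + 0.1 i$
$\frac{1}{x} = \frac{1}{- \frac{1}{20} + \frac{i}{10}} = 80 \left(- \frac{1}{20} - \frac{i}{10}\right)$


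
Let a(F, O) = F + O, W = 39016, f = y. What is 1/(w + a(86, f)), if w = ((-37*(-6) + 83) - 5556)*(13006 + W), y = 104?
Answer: -1/273167332 ≈ -3.6608e-9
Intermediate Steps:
f = 104
w = -273167522 (w = ((-37*(-6) + 83) - 5556)*(13006 + 39016) = ((222 + 83) - 5556)*52022 = (305 - 5556)*52022 = -5251*52022 = -273167522)
1/(w + a(86, f)) = 1/(-273167522 + (86 + 104)) = 1/(-273167522 + 190) = 1/(-273167332) = -1/273167332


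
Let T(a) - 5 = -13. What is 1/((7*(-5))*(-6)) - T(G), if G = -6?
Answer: 1681/210 ≈ 8.0048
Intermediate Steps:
T(a) = -8 (T(a) = 5 - 13 = -8)
1/((7*(-5))*(-6)) - T(G) = 1/((7*(-5))*(-6)) - 1*(-8) = 1/(-35*(-6)) + 8 = 1/210 + 8 = 1681/210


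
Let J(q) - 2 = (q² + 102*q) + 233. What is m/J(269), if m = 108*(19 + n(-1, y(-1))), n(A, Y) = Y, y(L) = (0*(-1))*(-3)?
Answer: 1026/50017 ≈ 0.020513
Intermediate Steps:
y(L) = 0 (y(L) = 0*(-3) = 0)
J(q) = 235 + q² + 102*q (J(q) = 2 + ((q² + 102*q) + 233) = 2 + (233 + q² + 102*q) = 235 + q² + 102*q)
m = 2052 (m = 108*(19 + 0) = 108*19 = 2052)
m/J(269) = 2052/(235 + 269² + 102*269) = 2052/(235 + 72361 + 27438) = 2052/100034 = 2052*(1/100034) = 1026/50017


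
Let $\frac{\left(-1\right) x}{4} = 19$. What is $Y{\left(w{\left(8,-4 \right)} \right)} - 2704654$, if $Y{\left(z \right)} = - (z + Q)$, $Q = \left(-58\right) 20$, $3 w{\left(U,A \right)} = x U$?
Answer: $- \frac{8109874}{3} \approx -2.7033 \cdot 10^{6}$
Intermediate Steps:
$x = -76$ ($x = \left(-4\right) 19 = -76$)
$w{\left(U,A \right)} = - \frac{76 U}{3}$ ($w{\left(U,A \right)} = \frac{\left(-76\right) U}{3} = - \frac{76 U}{3}$)
$Q = -1160$
$Y{\left(z \right)} = 1160 - z$ ($Y{\left(z \right)} = - (z - 1160) = - (-1160 + z) = 1160 - z$)
$Y{\left(w{\left(8,-4 \right)} \right)} - 2704654 = \left(1160 - \left(- \frac{76}{3}\right) 8\right) - 2704654 = \left(1160 - - \frac{608}{3}\right) - 2704654 = \left(1160 + \frac{608}{3}\right) - 2704654 = \frac{4088}{3} - 2704654 = - \frac{8109874}{3}$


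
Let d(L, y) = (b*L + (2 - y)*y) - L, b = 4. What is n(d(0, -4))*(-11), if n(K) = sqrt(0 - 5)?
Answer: -11*I*sqrt(5) ≈ -24.597*I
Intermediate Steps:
d(L, y) = 3*L + y*(2 - y) (d(L, y) = (4*L + (2 - y)*y) - L = (4*L + y*(2 - y)) - L = 3*L + y*(2 - y))
n(K) = I*sqrt(5) (n(K) = sqrt(-5) = I*sqrt(5))
n(d(0, -4))*(-11) = (I*sqrt(5))*(-11) = -11*I*sqrt(5)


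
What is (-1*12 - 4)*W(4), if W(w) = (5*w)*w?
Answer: -1280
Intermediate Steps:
W(w) = 5*w²
(-1*12 - 4)*W(4) = (-1*12 - 4)*(5*4²) = (-12 - 4)*(5*16) = -16*80 = -1280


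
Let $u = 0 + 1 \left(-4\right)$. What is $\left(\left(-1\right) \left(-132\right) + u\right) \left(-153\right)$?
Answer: $-19584$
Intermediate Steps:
$u = -4$ ($u = 0 - 4 = -4$)
$\left(\left(-1\right) \left(-132\right) + u\right) \left(-153\right) = \left(\left(-1\right) \left(-132\right) - 4\right) \left(-153\right) = \left(132 - 4\right) \left(-153\right) = 128 \left(-153\right) = -19584$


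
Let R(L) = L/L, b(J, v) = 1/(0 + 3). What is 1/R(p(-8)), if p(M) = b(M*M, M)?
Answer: 1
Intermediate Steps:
b(J, v) = 1/3
p(M) = 1/3
R(L) = 1
1/R(p(-8)) = 1/1 = 1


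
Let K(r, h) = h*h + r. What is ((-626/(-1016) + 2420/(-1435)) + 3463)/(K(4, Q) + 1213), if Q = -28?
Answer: 168245169/97245932 ≈ 1.7301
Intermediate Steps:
K(r, h) = r + h² (K(r, h) = h² + r = r + h²)
((-626/(-1016) + 2420/(-1435)) + 3463)/(K(4, Q) + 1213) = ((-626/(-1016) + 2420/(-1435)) + 3463)/((4 + (-28)²) + 1213) = ((-626*(-1/1016) + 2420*(-1/1435)) + 3463)/((4 + 784) + 1213) = ((313/508 - 484/287) + 3463)/(788 + 1213) = (-156041/145796 + 3463)/2001 = (504735507/145796)*(1/2001) = 168245169/97245932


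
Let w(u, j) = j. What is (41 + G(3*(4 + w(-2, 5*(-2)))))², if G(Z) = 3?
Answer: 1936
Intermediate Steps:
(41 + G(3*(4 + w(-2, 5*(-2)))))² = (41 + 3)² = 44² = 1936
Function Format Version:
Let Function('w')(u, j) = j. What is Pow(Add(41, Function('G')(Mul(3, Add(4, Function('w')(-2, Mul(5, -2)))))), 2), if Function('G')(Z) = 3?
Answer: 1936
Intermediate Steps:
Pow(Add(41, Function('G')(Mul(3, Add(4, Function('w')(-2, Mul(5, -2)))))), 2) = Pow(Add(41, 3), 2) = Pow(44, 2) = 1936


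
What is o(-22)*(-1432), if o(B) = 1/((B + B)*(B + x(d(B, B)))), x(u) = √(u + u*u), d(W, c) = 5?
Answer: -358/227 - 179*√30/2497 ≈ -1.9697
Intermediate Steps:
x(u) = √(u + u²)
o(B) = 1/(2*B*(B + √30)) (o(B) = 1/((B + B)*(B + √(5*(1 + 5)))) = 1/((2*B)*(B + √(5*6))) = 1/((2*B)*(B + √30)) = 1/(2*B*(B + √30)))
o(-22)*(-1432) = ((½)/(-22*(-22 + √30)))*(-1432) = ((½)*(-1/22)/(-22 + √30))*(-1432) = -1/(44*(-22 + √30))*(-1432) = 358/(11*(-22 + √30))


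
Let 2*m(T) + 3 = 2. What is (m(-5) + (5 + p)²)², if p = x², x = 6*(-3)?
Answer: 46864023361/4 ≈ 1.1716e+10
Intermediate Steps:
x = -18
m(T) = -½ (m(T) = -3/2 + (½)*2 = -3/2 + 1 = -½)
p = 324 (p = (-18)² = 324)
(m(-5) + (5 + p)²)² = (-½ + (5 + 324)²)² = (-½ + 329²)² = (-½ + 108241)² = (216481/2)² = 46864023361/4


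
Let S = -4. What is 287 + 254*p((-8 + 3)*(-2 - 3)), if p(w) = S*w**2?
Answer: -634713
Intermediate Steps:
p(w) = -4*w**2
287 + 254*p((-8 + 3)*(-2 - 3)) = 287 + 254*(-4*(-8 + 3)**2*(-2 - 3)**2) = 287 + 254*(-4*(-5*(-5))**2) = 287 + 254*(-4*25**2) = 287 + 254*(-4*625) = 287 + 254*(-2500) = 287 - 635000 = -634713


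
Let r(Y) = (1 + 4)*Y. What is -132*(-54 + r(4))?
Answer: 4488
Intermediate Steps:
r(Y) = 5*Y
-132*(-54 + r(4)) = -132*(-54 + 5*4) = -132*(-54 + 20) = -132*(-34) = 4488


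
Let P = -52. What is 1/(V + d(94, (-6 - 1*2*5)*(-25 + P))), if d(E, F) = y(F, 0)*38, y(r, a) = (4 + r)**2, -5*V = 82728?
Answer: 5/290179512 ≈ 1.7231e-8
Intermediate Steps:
V = -82728/5 (V = -1/5*82728 = -82728/5 ≈ -16546.)
d(E, F) = 38*(4 + F)**2 (d(E, F) = (4 + F)**2*38 = 38*(4 + F)**2)
1/(V + d(94, (-6 - 1*2*5)*(-25 + P))) = 1/(-82728/5 + 38*(4 + (-6 - 1*2*5)*(-25 - 52))**2) = 1/(-82728/5 + 38*(4 + (-6 - 2*5)*(-77))**2) = 1/(-82728/5 + 38*(4 + (-6 - 10)*(-77))**2) = 1/(-82728/5 + 38*(4 - 16*(-77))**2) = 1/(-82728/5 + 38*(4 + 1232)**2) = 1/(-82728/5 + 38*1236**2) = 1/(-82728/5 + 38*1527696) = 1/(-82728/5 + 58052448) = 1/(290179512/5) = 5/290179512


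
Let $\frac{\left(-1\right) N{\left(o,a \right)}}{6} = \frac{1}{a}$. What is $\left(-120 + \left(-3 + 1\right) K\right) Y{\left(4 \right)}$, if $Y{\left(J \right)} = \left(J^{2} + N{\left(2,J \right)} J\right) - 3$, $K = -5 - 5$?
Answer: $-700$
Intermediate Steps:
$N{\left(o,a \right)} = - \frac{6}{a}$
$K = -10$
$Y{\left(J \right)} = -9 + J^{2}$ ($Y{\left(J \right)} = \left(J^{2} + - \frac{6}{J} J\right) - 3 = \left(J^{2} - 6\right) - 3 = \left(-6 + J^{2}\right) - 3 = -9 + J^{2}$)
$\left(-120 + \left(-3 + 1\right) K\right) Y{\left(4 \right)} = \left(-120 + \left(-3 + 1\right) \left(-10\right)\right) \left(-9 + 4^{2}\right) = \left(-120 - -20\right) \left(-9 + 16\right) = \left(-120 + 20\right) 7 = \left(-100\right) 7 = -700$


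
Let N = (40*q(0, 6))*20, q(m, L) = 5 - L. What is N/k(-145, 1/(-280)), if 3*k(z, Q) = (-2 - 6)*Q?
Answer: -84000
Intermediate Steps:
k(z, Q) = -8*Q/3 (k(z, Q) = ((-2 - 6)*Q)/3 = (-8*Q)/3 = -8*Q/3)
N = -800 (N = (40*(5 - 1*6))*20 = (40*(5 - 6))*20 = (40*(-1))*20 = -40*20 = -800)
N/k(-145, 1/(-280)) = -800/((-8/3/(-280))) = -800/((-8/3*(-1/280))) = -800/1/105 = -800*105 = -84000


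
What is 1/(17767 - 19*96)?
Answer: 1/15943 ≈ 6.2723e-5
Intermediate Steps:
1/(17767 - 19*96) = 1/(17767 - 1824) = 1/15943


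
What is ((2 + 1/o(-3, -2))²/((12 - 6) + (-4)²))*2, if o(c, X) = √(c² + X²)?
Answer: (26 + √13)²/1859 ≈ 0.47148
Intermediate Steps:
o(c, X) = √(X² + c²)
((2 + 1/o(-3, -2))²/((12 - 6) + (-4)²))*2 = ((2 + 1/(√((-2)² + (-3)²)))²/((12 - 6) + (-4)²))*2 = ((2 + 1/(√(4 + 9)))²/(6 + 16))*2 = ((2 + 1/(√13))²/22)*2 = ((2 + √13/13)²/22)*2 = (2 + √13/13)²/11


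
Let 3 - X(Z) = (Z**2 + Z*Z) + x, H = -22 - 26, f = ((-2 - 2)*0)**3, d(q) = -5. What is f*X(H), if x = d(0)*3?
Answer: 0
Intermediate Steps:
x = -15 (x = -5*3 = -15)
f = 0 (f = (-4*0)**3 = 0**3 = 0)
H = -48
X(Z) = 18 - 2*Z**2 (X(Z) = 3 - ((Z**2 + Z*Z) - 15) = 3 - ((Z**2 + Z**2) - 15) = 3 - (2*Z**2 - 15) = 3 - (-15 + 2*Z**2) = 3 + (15 - 2*Z**2) = 18 - 2*Z**2)
f*X(H) = 0*(18 - 2*(-48)**2) = 0*(18 - 2*2304) = 0*(18 - 4608) = 0*(-4590) = 0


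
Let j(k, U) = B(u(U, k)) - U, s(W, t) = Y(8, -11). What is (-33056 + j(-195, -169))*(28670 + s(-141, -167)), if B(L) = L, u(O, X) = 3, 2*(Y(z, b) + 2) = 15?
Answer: -942965142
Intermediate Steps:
Y(z, b) = 11/2 (Y(z, b) = -2 + (½)*15 = -2 + 15/2 = 11/2)
s(W, t) = 11/2
j(k, U) = 3 - U
(-33056 + j(-195, -169))*(28670 + s(-141, -167)) = (-33056 + (3 - 1*(-169)))*(28670 + 11/2) = (-33056 + (3 + 169))*(57351/2) = (-33056 + 172)*(57351/2) = -32884*57351/2 = -942965142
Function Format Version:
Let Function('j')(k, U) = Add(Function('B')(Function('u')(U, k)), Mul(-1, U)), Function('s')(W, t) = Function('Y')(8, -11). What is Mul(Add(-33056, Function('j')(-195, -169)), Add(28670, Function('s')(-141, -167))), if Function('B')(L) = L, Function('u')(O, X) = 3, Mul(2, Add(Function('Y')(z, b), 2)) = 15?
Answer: -942965142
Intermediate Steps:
Function('Y')(z, b) = Rational(11, 2) (Function('Y')(z, b) = Add(-2, Mul(Rational(1, 2), 15)) = Add(-2, Rational(15, 2)) = Rational(11, 2))
Function('s')(W, t) = Rational(11, 2)
Function('j')(k, U) = Add(3, Mul(-1, U))
Mul(Add(-33056, Function('j')(-195, -169)), Add(28670, Function('s')(-141, -167))) = Mul(Add(-33056, Add(3, Mul(-1, -169))), Add(28670, Rational(11, 2))) = Mul(Add(-33056, Add(3, 169)), Rational(57351, 2)) = Mul(Add(-33056, 172), Rational(57351, 2)) = Mul(-32884, Rational(57351, 2)) = -942965142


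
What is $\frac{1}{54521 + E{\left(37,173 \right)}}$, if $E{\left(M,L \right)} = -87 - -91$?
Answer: $\frac{1}{54525} \approx 1.834 \cdot 10^{-5}$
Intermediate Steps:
$E{\left(M,L \right)} = 4$ ($E{\left(M,L \right)} = -87 + 91 = 4$)
$\frac{1}{54521 + E{\left(37,173 \right)}} = \frac{1}{54521 + 4} = \frac{1}{54525}$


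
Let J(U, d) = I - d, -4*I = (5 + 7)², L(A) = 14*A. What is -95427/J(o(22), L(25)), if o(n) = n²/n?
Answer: 95427/386 ≈ 247.22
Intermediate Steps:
I = -36 (I = -(5 + 7)²/4 = -¼*12² = -¼*144 = -36)
o(n) = n
J(U, d) = -36 - d
-95427/J(o(22), L(25)) = -95427/(-36 - 14*25) = -95427/(-36 - 1*350) = -95427/(-36 - 350) = -95427/(-386) = -95427*(-1/386) = 95427/386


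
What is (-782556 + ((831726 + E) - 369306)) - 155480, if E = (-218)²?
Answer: -428092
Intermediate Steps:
E = 47524
(-782556 + ((831726 + E) - 369306)) - 155480 = (-782556 + ((831726 + 47524) - 369306)) - 155480 = (-782556 + (879250 - 369306)) - 155480 = (-782556 + 509944) - 155480 = -272612 - 155480 = -428092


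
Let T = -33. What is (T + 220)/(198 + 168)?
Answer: 187/366 ≈ 0.51093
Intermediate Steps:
(T + 220)/(198 + 168) = (-33 + 220)/(198 + 168) = 187/366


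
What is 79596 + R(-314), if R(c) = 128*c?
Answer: 39404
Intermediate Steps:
79596 + R(-314) = 79596 + 128*(-314) = 79596 - 40192 = 39404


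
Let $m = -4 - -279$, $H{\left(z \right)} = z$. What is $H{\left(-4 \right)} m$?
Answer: $-1100$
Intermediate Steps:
$m = 275$ ($m = -4 + 279 = 275$)
$H{\left(-4 \right)} m = \left(-4\right) 275 = -1100$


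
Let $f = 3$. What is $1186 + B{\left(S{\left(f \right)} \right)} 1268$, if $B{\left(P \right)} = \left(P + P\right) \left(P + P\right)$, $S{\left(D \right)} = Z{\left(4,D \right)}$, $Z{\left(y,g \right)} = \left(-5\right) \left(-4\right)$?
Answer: $2029986$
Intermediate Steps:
$Z{\left(y,g \right)} = 20$
$S{\left(D \right)} = 20$
$B{\left(P \right)} = 4 P^{2}$ ($B{\left(P \right)} = 2 P 2 P = 4 P^{2}$)
$1186 + B{\left(S{\left(f \right)} \right)} 1268 = 1186 + 4 \cdot 20^{2} \cdot 1268 = 1186 + 4 \cdot 400 \cdot 1268 = 1186 + 1600 \cdot 1268 = 1186 + 2028800 = 2029986$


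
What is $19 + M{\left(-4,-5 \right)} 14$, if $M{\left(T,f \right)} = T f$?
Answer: $299$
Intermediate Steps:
$19 + M{\left(-4,-5 \right)} 14 = 19 + \left(-4\right) \left(-5\right) 14 = 19 + 20 \cdot 14 = 19 + 280 = 299$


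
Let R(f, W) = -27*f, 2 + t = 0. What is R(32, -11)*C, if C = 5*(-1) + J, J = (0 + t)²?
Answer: 864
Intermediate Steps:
t = -2 (t = -2 + 0 = -2)
J = 4 (J = (0 - 2)² = (-2)² = 4)
C = -1 (C = 5*(-1) + 4 = -5 + 4 = -1)
R(32, -11)*C = -27*32*(-1) = -864*(-1) = 864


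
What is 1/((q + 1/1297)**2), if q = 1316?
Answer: 1682209/2913347163609 ≈ 5.7741e-7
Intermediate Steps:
1/((q + 1/1297)**2) = 1/((1316 + 1/1297)**2) = 1/((1706853/1297)**2) = 1/(2913347163609/1682209) = 1682209/2913347163609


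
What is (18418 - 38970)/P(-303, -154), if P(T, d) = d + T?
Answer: 20552/457 ≈ 44.972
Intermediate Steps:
P(T, d) = T + d
(18418 - 38970)/P(-303, -154) = (18418 - 38970)/(-303 - 154) = -20552/(-457) = -20552*(-1/457) = 20552/457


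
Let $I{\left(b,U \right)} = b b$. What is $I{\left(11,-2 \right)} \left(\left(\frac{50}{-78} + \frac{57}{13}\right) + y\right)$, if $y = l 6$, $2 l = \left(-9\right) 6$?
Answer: $- \frac{746812}{39} \approx -19149.0$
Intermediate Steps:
$I{\left(b,U \right)} = b^{2}$
$l = -27$ ($l = \frac{\left(-9\right) 6}{2} = \frac{1}{2} \left(-54\right) = -27$)
$y = -162$ ($y = \left(-27\right) 6 = -162$)
$I{\left(11,-2 \right)} \left(\left(\frac{50}{-78} + \frac{57}{13}\right) + y\right) = 11^{2} \left(\left(\frac{50}{-78} + \frac{57}{13}\right) - 162\right) = 121 \left(\left(50 \left(- \frac{1}{78}\right) + 57 \cdot \frac{1}{13}\right) - 162\right) = 121 \left(\left(- \frac{25}{39} + \frac{57}{13}\right) - 162\right) = 121 \left(\frac{146}{39} - 162\right) = 121 \left(- \frac{6172}{39}\right) = - \frac{746812}{39}$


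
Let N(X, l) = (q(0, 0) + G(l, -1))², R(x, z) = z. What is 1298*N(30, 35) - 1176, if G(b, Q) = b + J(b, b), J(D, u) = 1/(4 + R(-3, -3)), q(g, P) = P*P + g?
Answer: 1681032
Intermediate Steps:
q(g, P) = g + P² (q(g, P) = P² + g = g + P²)
J(D, u) = 1 (J(D, u) = 1/(4 - 3) = 1/1 = 1)
G(b, Q) = 1 + b (G(b, Q) = b + 1 = 1 + b)
N(X, l) = (1 + l)² (N(X, l) = ((0 + 0²) + (1 + l))² = ((0 + 0) + (1 + l))² = (0 + (1 + l))² = (1 + l)²)
1298*N(30, 35) - 1176 = 1298*(1 + 35)² - 1176 = 1298*36² - 1176 = 1298*1296 - 1176 = 1682208 - 1176 = 1681032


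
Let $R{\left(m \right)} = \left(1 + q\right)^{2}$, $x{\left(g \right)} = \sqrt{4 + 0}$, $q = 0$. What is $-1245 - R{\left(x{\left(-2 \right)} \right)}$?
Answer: $-1246$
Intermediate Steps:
$x{\left(g \right)} = 2$ ($x{\left(g \right)} = \sqrt{4} = 2$)
$R{\left(m \right)} = 1$ ($R{\left(m \right)} = \left(1 + 0\right)^{2} = 1^{2} = 1$)
$-1245 - R{\left(x{\left(-2 \right)} \right)} = -1245 - 1 = -1246$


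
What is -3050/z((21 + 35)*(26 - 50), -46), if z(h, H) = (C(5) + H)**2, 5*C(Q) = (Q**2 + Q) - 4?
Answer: -38125/20808 ≈ -1.8322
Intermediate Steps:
C(Q) = -4/5 + Q/5 + Q**2/5 (C(Q) = ((Q**2 + Q) - 4)/5 = ((Q + Q**2) - 4)/5 = (-4 + Q + Q**2)/5 = -4/5 + Q/5 + Q**2/5)
z(h, H) = (26/5 + H)**2 (z(h, H) = ((-4/5 + (1/5)*5 + (1/5)*5**2) + H)**2 = ((-4/5 + 1 + (1/5)*25) + H)**2 = ((-4/5 + 1 + 5) + H)**2 = (26/5 + H)**2)
-3050/z((21 + 35)*(26 - 50), -46) = -3050*25/(26 + 5*(-46))**2 = -3050*25/(26 - 230)**2 = -3050/((1/25)*(-204)**2) = -3050/((1/25)*41616) = -3050/41616/25 = -3050*25/41616 = -38125/20808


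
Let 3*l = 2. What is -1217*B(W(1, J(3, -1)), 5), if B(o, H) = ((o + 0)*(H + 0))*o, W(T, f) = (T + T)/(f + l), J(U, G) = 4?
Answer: -54765/49 ≈ -1117.7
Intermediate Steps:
l = ⅔ (l = (⅓)*2 = ⅔ ≈ 0.66667)
W(T, f) = 2*T/(⅔ + f) (W(T, f) = (T + T)/(f + ⅔) = (2*T)/(⅔ + f) = 2*T/(⅔ + f))
B(o, H) = H*o² (B(o, H) = (o*H)*o = (H*o)*o = H*o²)
-1217*B(W(1, J(3, -1)), 5) = -6085*(6*1/(2 + 3*4))² = -6085*(6*1/(2 + 12))² = -6085*(6*1/14)² = -6085*(6*1*(1/14))² = -6085*(3/7)² = -6085*9/49 = -1217*45/49 = -54765/49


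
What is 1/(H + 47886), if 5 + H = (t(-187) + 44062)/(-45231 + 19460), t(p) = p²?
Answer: 25771/1233862220 ≈ 2.0886e-5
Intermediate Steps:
H = -207886/25771 (H = -5 + ((-187)² + 44062)/(-45231 + 19460) = -5 + (34969 + 44062)/(-25771) = -5 + 79031*(-1/25771) = -5 - 79031/25771 = -207886/25771 ≈ -8.0667)
1/(H + 47886) = 1/(-207886/25771 + 47886) = 1/(1233862220/25771) = 25771/1233862220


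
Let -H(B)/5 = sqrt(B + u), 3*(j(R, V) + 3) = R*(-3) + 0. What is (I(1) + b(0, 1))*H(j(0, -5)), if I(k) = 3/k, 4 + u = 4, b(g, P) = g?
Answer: -15*I*sqrt(3) ≈ -25.981*I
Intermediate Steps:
u = 0 (u = -4 + 4 = 0)
j(R, V) = -3 - R (j(R, V) = -3 + (R*(-3) + 0)/3 = -3 + (-3*R + 0)/3 = -3 + (-3*R)/3 = -3 - R)
H(B) = -5*sqrt(B) (H(B) = -5*sqrt(B + 0) = -5*sqrt(B))
(I(1) + b(0, 1))*H(j(0, -5)) = (3/1 + 0)*(-5*sqrt(-3 - 1*0)) = (3*1 + 0)*(-5*sqrt(-3 + 0)) = (3 + 0)*(-5*I*sqrt(3)) = 3*(-5*I*sqrt(3)) = -15*I*sqrt(3)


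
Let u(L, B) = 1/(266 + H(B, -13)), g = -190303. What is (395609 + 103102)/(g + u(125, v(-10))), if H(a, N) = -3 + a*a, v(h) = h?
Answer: -181032093/69079988 ≈ -2.6206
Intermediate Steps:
H(a, N) = -3 + a**2
u(L, B) = 1/(263 + B**2) (u(L, B) = 1/(266 + (-3 + B**2)) = 1/(263 + B**2))
(395609 + 103102)/(g + u(125, v(-10))) = (395609 + 103102)/(-190303 + 1/(263 + (-10)**2)) = 498711/(-190303 + 1/(263 + 100)) = 498711/(-190303 + 1/363) = 498711/(-69079988/363) = 498711*(-363/69079988) = -181032093/69079988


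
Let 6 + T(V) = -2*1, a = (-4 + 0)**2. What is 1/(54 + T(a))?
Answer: 1/46 ≈ 0.021739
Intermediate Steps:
a = 16 (a = (-4)**2 = 16)
T(V) = -8 (T(V) = -6 - 2*1 = -6 - 2 = -8)
1/(54 + T(a)) = 1/(54 - 8) = 1/46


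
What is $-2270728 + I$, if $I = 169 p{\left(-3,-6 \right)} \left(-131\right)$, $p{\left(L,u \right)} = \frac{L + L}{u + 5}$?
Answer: $-2403562$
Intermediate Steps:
$p{\left(L,u \right)} = \frac{2 L}{5 + u}$
$I = -132834$ ($I = 169 \cdot 2 \left(-3\right) \frac{1}{5 - 6} \left(-131\right) = 169 \cdot 2 \left(-3\right) \frac{1}{-1} \left(-131\right) = 169 \cdot 2 \left(-3\right) \left(-1\right) \left(-131\right) = 169 \cdot 6 \left(-131\right) = 1014 \left(-131\right) = -132834$)
$-2270728 + I = -2270728 - 132834 = -2403562$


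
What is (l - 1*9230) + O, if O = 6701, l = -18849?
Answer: -21378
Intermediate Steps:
(l - 1*9230) + O = (-18849 - 1*9230) + 6701 = (-18849 - 9230) + 6701 = -28079 + 6701 = -21378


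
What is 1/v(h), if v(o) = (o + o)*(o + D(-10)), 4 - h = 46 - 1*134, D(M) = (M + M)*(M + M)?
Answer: 1/90528 ≈ 1.1046e-5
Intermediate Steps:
D(M) = 4*M**2 (D(M) = (2*M)*(2*M) = 4*M**2)
h = 92 (h = 4 - (46 - 1*134) = 4 - (46 - 134) = 4 - 1*(-88) = 4 + 88 = 92)
v(o) = 2*o*(400 + o) (v(o) = (o + o)*(o + 4*(-10)**2) = (2*o)*(o + 4*100) = (2*o)*(o + 400) = (2*o)*(400 + o) = 2*o*(400 + o))
1/v(h) = 1/(2*92*(400 + 92)) = 1/(2*92*492) = 1/90528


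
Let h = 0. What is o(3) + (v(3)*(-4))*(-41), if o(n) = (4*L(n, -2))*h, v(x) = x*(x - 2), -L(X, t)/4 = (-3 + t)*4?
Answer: 492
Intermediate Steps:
L(X, t) = 48 - 16*t (L(X, t) = -4*(-3 + t)*4 = -4*(-12 + 4*t) = 48 - 16*t)
v(x) = x*(-2 + x)
o(n) = 0 (o(n) = (4*(48 - 16*(-2)))*0 = (4*(48 + 32))*0 = (4*80)*0 = 320*0 = 0)
o(3) + (v(3)*(-4))*(-41) = 0 + ((3*(-2 + 3))*(-4))*(-41) = 0 + ((3*1)*(-4))*(-41) = 0 + (3*(-4))*(-41) = 0 - 12*(-41) = 0 + 492 = 492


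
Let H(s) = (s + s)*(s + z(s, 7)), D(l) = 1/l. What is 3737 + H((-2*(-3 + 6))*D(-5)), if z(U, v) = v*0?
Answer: 93497/25 ≈ 3739.9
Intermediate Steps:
z(U, v) = 0
D(l) = 1/l
H(s) = 2*s² (H(s) = (s + s)*(s + 0) = (2*s)*s = 2*s²)
3737 + H((-2*(-3 + 6))*D(-5)) = 3737 + 2*(-2*(-3 + 6)/(-5))² = 3737 + 2*(-2*3*(-⅕))² = 3737 + 2*(-6*(-⅕))² = 3737 + 2*(6/5)² = 3737 + 2*(36/25) = 3737 + 72/25 = 93497/25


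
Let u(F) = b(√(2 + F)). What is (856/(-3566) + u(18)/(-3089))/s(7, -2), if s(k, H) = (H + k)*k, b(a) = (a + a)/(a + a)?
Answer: -37825/5507687 ≈ -0.0068677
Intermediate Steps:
b(a) = 1 (b(a) = (2*a)/((2*a)) = (2*a)*(1/(2*a)) = 1)
u(F) = 1
s(k, H) = k*(H + k)
(856/(-3566) + u(18)/(-3089))/s(7, -2) = (856/(-3566) + 1/(-3089))/((7*(-2 + 7))) = (856*(-1/3566) + 1*(-1/3089))/((7*5)) = (-428/1783 - 1/3089)/35 = -1323875/5507687*1/35 = -37825/5507687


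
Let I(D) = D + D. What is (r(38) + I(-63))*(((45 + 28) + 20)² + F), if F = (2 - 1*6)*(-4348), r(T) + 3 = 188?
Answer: 1536419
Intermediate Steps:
r(T) = 185 (r(T) = -3 + 188 = 185)
I(D) = 2*D
F = 17392 (F = (2 - 6)*(-4348) = -4*(-4348) = 17392)
(r(38) + I(-63))*(((45 + 28) + 20)² + F) = (185 + 2*(-63))*(((45 + 28) + 20)² + 17392) = (185 - 126)*((73 + 20)² + 17392) = 59*(93² + 17392) = 59*(8649 + 17392) = 59*26041 = 1536419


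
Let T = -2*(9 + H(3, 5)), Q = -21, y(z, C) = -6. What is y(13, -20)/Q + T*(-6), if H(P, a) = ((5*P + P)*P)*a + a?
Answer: 23858/7 ≈ 3408.3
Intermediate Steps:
H(P, a) = a + 6*a*P**2 (H(P, a) = ((6*P)*P)*a + a = (6*P**2)*a + a = 6*a*P**2 + a = a + 6*a*P**2)
T = -568 (T = -2*(9 + 5*(1 + 6*3**2)) = -2*(9 + 5*(1 + 6*9)) = -2*(9 + 5*(1 + 54)) = -2*(9 + 5*55) = -2*(9 + 275) = -2*284 = -568)
y(13, -20)/Q + T*(-6) = -6/(-21) - 568*(-6) = -6*(-1/21) + 3408 = 2/7 + 3408 = 23858/7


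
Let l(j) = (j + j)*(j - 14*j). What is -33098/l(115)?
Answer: 1273/13225 ≈ 0.096257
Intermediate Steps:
l(j) = -26*j**2 (l(j) = (2*j)*(-13*j) = -26*j**2)
-33098/l(115) = -33098/((-26*115**2)) = -33098/((-26*13225)) = -33098/(-343850) = -33098*(-1/343850) = 1273/13225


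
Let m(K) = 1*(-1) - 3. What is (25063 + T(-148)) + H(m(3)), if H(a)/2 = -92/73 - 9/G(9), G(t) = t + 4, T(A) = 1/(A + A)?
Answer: 7039199027/280904 ≈ 25059.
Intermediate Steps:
T(A) = 1/(2*A)
G(t) = 4 + t
m(K) = -4 (m(K) = -1 - 3 = -4)
H(a) = -3706/949 (H(a) = 2*(-92/73 - 9/(4 + 9)) = 2*(-92*1/73 - 9/13) = 2*(-92/73 - 9*1/13) = 2*(-92/73 - 9/13) = 2*(-1853/949) = -3706/949)
(25063 + T(-148)) + H(m(3)) = (25063 + (1/2)/(-148)) - 3706/949 = (25063 + (1/2)*(-1/148)) - 3706/949 = (25063 - 1/296) - 3706/949 = 7418647/296 - 3706/949 = 7039199027/280904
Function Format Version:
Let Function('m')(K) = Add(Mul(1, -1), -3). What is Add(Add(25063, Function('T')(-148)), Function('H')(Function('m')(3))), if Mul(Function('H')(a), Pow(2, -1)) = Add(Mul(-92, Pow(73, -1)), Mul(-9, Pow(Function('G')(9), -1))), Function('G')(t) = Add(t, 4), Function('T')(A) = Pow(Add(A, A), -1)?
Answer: Rational(7039199027, 280904) ≈ 25059.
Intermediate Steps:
Function('T')(A) = Mul(Rational(1, 2), Pow(A, -1)) (Function('T')(A) = Pow(Mul(2, A), -1) = Mul(Rational(1, 2), Pow(A, -1)))
Function('G')(t) = Add(4, t)
Function('m')(K) = -4 (Function('m')(K) = Add(-1, -3) = -4)
Function('H')(a) = Rational(-3706, 949) (Function('H')(a) = Mul(2, Add(Mul(-92, Pow(73, -1)), Mul(-9, Pow(Add(4, 9), -1)))) = Mul(2, Add(Mul(-92, Rational(1, 73)), Mul(-9, Pow(13, -1)))) = Mul(2, Add(Rational(-92, 73), Mul(-9, Rational(1, 13)))) = Mul(2, Add(Rational(-92, 73), Rational(-9, 13))) = Mul(2, Rational(-1853, 949)) = Rational(-3706, 949))
Add(Add(25063, Function('T')(-148)), Function('H')(Function('m')(3))) = Add(Add(25063, Mul(Rational(1, 2), Pow(-148, -1))), Rational(-3706, 949)) = Add(Add(25063, Mul(Rational(1, 2), Rational(-1, 148))), Rational(-3706, 949)) = Add(Add(25063, Rational(-1, 296)), Rational(-3706, 949)) = Add(Rational(7418647, 296), Rational(-3706, 949)) = Rational(7039199027, 280904)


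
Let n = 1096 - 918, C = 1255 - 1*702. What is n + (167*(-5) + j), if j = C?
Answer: -104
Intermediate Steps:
C = 553 (C = 1255 - 702 = 553)
j = 553
n = 178
n + (167*(-5) + j) = 178 + (167*(-5) + 553) = 178 + (-835 + 553) = 178 - 282 = -104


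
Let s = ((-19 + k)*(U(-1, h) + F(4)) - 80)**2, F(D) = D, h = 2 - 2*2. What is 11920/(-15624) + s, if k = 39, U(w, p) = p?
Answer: 3123310/1953 ≈ 1599.2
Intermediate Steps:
h = -2 (h = 2 - 4 = -2)
s = 1600 (s = ((-19 + 39)*(-2 + 4) - 80)**2 = (20*2 - 80)**2 = (40 - 80)**2 = (-40)**2 = 1600)
11920/(-15624) + s = 11920/(-15624) + 1600 = 11920*(-1/15624) + 1600 = -1490/1953 + 1600 = 3123310/1953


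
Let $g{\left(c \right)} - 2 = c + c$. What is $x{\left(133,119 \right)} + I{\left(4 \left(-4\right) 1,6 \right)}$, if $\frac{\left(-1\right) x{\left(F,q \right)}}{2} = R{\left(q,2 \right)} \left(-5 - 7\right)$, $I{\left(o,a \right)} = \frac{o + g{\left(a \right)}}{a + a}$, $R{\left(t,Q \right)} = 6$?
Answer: $\frac{863}{6} \approx 143.83$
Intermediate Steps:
$g{\left(c \right)} = 2 + 2 c$ ($g{\left(c \right)} = 2 + \left(c + c\right) = 2 + 2 c$)
$I{\left(o,a \right)} = \frac{2 + o + 2 a}{2 a}$ ($I{\left(o,a \right)} = \frac{o + \left(2 + 2 a\right)}{a + a} = \frac{2 + o + 2 a}{2 a}$)
$x{\left(F,q \right)} = 144$ ($x{\left(F,q \right)} = - 2 \cdot 6 \left(-5 - 7\right) = - 2 \cdot 6 \left(-12\right) = \left(-2\right) \left(-72\right) = 144$)
$x{\left(133,119 \right)} + I{\left(4 \left(-4\right) 1,6 \right)} = 144 + \frac{1 + 6 + \frac{4 \left(-4\right) 1}{2}}{6} = 144 + \frac{1 + 6 + \frac{\left(-16\right) 1}{2}}{6} = 144 + \frac{1 + 6 + \frac{1}{2} \left(-16\right)}{6} = 144 + \frac{1 + 6 - 8}{6} = 144 + \frac{1}{6} \left(-1\right) = 144 - \frac{1}{6} = \frac{863}{6}$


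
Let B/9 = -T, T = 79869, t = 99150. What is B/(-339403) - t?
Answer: -33651088629/339403 ≈ -99148.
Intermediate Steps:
B = -718821 (B = 9*(-1*79869) = 9*(-79869) = -718821)
B/(-339403) - t = -718821/(-339403) - 1*99150 = -718821*(-1/339403) - 99150 = 718821/339403 - 99150 = -33651088629/339403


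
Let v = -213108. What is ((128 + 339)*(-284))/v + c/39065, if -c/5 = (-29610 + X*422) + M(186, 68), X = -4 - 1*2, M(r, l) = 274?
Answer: 1956887077/416253201 ≈ 4.7012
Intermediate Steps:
X = -6 (X = -4 - 2 = -6)
c = 159340 (c = -5*((-29610 - 6*422) + 274) = -5*((-29610 - 2532) + 274) = -5*(-32142 + 274) = -5*(-31868) = 159340)
((128 + 339)*(-284))/v + c/39065 = ((128 + 339)*(-284))/(-213108) + 159340/39065 = (467*(-284))*(-1/213108) + 159340*(1/39065) = -132628*(-1/213108) + 31868/7813 = 33157/53277 + 31868/7813 = 1956887077/416253201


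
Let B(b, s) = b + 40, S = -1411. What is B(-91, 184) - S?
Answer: 1360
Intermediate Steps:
B(b, s) = 40 + b
B(-91, 184) - S = (40 - 91) - 1*(-1411) = -51 + 1411 = 1360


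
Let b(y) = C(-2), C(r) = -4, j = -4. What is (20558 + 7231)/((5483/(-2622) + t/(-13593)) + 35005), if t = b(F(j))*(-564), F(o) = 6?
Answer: 14353963326/18080106791 ≈ 0.79391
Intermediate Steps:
b(y) = -4
t = 2256 (t = -4*(-564) = 2256)
(20558 + 7231)/((5483/(-2622) + t/(-13593)) + 35005) = (20558 + 7231)/((5483/(-2622) + 2256/(-13593)) + 35005) = 27789/((5483*(-1/2622) + 2256*(-1/13593)) + 35005) = 27789/((-5483/2622 - 752/4531) + 35005) = 27789/(-1165879/516534 + 35005) = 27789/(18080106791/516534) = 27789*(516534/18080106791) = 14353963326/18080106791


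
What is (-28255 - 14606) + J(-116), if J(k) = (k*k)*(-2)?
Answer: -69773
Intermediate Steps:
J(k) = -2*k² (J(k) = k²*(-2) = -2*k²)
(-28255 - 14606) + J(-116) = (-28255 - 14606) - 2*(-116)² = -42861 - 2*13456 = -42861 - 26912 = -69773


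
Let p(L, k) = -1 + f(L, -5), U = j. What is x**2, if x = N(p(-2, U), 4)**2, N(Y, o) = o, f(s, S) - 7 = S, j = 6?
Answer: 256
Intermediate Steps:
f(s, S) = 7 + S
U = 6
p(L, k) = 1 (p(L, k) = -1 + (7 - 5) = -1 + 2 = 1)
x = 16 (x = 4**2 = 16)
x**2 = 16**2 = 256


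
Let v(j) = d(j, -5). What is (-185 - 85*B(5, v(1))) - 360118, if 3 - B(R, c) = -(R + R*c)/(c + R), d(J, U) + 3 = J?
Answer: -1081249/3 ≈ -3.6042e+5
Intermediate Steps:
d(J, U) = -3 + J
v(j) = -3 + j
B(R, c) = 3 + (R + R*c)/(R + c) (B(R, c) = 3 - (-1)*(R + R*c)/(c + R) = 3 - (-1)*(R + R*c)/(R + c) = 3 + (R + R*c)/(R + c))
(-185 - 85*B(5, v(1))) - 360118 = (-185 - 85*(3*(-3 + 1) + 4*5 + 5*(-3 + 1))/(5 + (-3 + 1))) - 360118 = (-185 - 85*(3*(-2) + 20 + 5*(-2))/(5 - 2)) - 360118 = (-185 - 85*(-6 + 20 - 10)/3) - 360118 = (-185 - 85*4/3) - 360118 = (-185 - 340/3) - 360118 = -895/3 - 360118 = -1081249/3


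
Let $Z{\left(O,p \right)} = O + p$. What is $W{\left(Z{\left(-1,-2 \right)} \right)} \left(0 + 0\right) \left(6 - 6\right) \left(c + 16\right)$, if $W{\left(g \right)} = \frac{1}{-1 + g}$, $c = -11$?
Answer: $0$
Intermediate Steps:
$W{\left(Z{\left(-1,-2 \right)} \right)} \left(0 + 0\right) \left(6 - 6\right) \left(c + 16\right) = \frac{\left(0 + 0\right) \left(6 - 6\right)}{-1 - 3} \left(-11 + 16\right) = \frac{0 \cdot 0}{-1 - 3} \cdot 5 = \frac{1}{-4} \cdot 0 \cdot 5 = \left(- \frac{1}{4}\right) 0 \cdot 5 = 0 \cdot 5 = 0$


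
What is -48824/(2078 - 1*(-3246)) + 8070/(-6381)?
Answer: -29542552/2831037 ≈ -10.435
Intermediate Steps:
-48824/(2078 - 1*(-3246)) + 8070/(-6381) = -48824/(2078 + 3246) + 8070*(-1/6381) = -48824/5324 - 2690/2127 = -48824*1/5324 - 2690/2127 = -12206/1331 - 2690/2127 = -29542552/2831037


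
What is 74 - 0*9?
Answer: 74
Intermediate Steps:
74 - 0*9 = 74 - 121*0 = 74 + 0 = 74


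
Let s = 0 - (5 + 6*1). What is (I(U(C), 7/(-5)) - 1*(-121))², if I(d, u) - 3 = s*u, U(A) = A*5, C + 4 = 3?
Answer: 485809/25 ≈ 19432.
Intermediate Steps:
C = -1 (C = -4 + 3 = -1)
U(A) = 5*A
s = -11 (s = 0 - (5 + 6) = 0 - 1*11 = 0 - 11 = -11)
I(d, u) = 3 - 11*u
(I(U(C), 7/(-5)) - 1*(-121))² = ((3 - 77/(-5)) - 1*(-121))² = ((3 - 77*(-1)/5) + 121)² = ((3 - 11*(-7/5)) + 121)² = ((3 + 77/5) + 121)² = (92/5 + 121)² = (697/5)² = 485809/25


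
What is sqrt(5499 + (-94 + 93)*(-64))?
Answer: sqrt(5563) ≈ 74.586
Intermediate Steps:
sqrt(5499 + (-94 + 93)*(-64)) = sqrt(5499 - 1*(-64)) = sqrt(5499 + 64) = sqrt(5563)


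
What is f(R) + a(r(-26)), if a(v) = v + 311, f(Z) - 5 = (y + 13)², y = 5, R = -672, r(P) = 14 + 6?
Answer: 660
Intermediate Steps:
r(P) = 20
f(Z) = 329 (f(Z) = 5 + (5 + 13)² = 5 + 18² = 5 + 324 = 329)
a(v) = 311 + v
f(R) + a(r(-26)) = 329 + (311 + 20) = 329 + 331 = 660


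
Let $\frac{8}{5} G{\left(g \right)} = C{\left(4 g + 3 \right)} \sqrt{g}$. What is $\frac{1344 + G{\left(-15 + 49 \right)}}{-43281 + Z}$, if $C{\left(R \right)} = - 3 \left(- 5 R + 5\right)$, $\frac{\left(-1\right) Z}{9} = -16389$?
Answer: $\frac{112}{8685} + \frac{115 \sqrt{34}}{9264} \approx 0.085279$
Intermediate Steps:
$Z = 147501$ ($Z = \left(-9\right) \left(-16389\right) = 147501$)
$C{\left(R \right)} = -15 + 15 R$ ($C{\left(R \right)} = - 3 \left(5 - 5 R\right) = -15 + 15 R$)
$G{\left(g \right)} = \frac{5 \sqrt{g} \left(30 + 60 g\right)}{8}$ ($G{\left(g \right)} = \frac{5 \left(-15 + 15 \left(4 g + 3\right)\right) \sqrt{g}}{8} = \frac{5 \left(-15 + 15 \left(3 + 4 g\right)\right) \sqrt{g}}{8} = \frac{5 \left(-15 + \left(45 + 60 g\right)\right) \sqrt{g}}{8} = \frac{5 \left(30 + 60 g\right) \sqrt{g}}{8} = \frac{5 \sqrt{g} \left(30 + 60 g\right)}{8}$)
$\frac{1344 + G{\left(-15 + 49 \right)}}{-43281 + Z} = \frac{1344 + \frac{75 \sqrt{-15 + 49} \left(1 + 2 \left(-15 + 49\right)\right)}{4}}{-43281 + 147501} = \frac{1344 + \frac{75 \sqrt{34} \left(1 + 2 \cdot 34\right)}{4}}{104220} = \left(1344 + \frac{75 \sqrt{34} \left(1 + 68\right)}{4}\right) \frac{1}{104220} = \left(1344 + \frac{75}{4} \sqrt{34} \cdot 69\right) \frac{1}{104220} = \left(1344 + \frac{5175 \sqrt{34}}{4}\right) \frac{1}{104220} = \frac{112}{8685} + \frac{115 \sqrt{34}}{9264}$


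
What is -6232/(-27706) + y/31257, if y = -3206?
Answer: 52984094/433003221 ≈ 0.12236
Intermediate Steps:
-6232/(-27706) + y/31257 = -6232/(-27706) - 3206/31257 = -6232*(-1/27706) - 3206*1/31257 = 3116/13853 - 3206/31257 = 52984094/433003221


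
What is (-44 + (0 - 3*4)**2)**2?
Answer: 10000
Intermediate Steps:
(-44 + (0 - 3*4)**2)**2 = (-44 + (0 - 12)**2)**2 = (-44 + (-12)**2)**2 = (-44 + 144)**2 = 100**2 = 10000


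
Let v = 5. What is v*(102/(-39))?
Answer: -170/13 ≈ -13.077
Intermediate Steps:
v*(102/(-39)) = 5*(102/(-39)) = 5*(102*(-1/39)) = 5*(-34/13) = -170/13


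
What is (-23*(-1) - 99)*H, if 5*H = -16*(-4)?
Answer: -4864/5 ≈ -972.80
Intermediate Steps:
H = 64/5 (H = (-16*(-4))/5 = (⅕)*64 = 64/5 ≈ 12.800)
(-23*(-1) - 99)*H = (-23*(-1) - 99)*(64/5) = (23 - 99)*(64/5) = -76*64/5 = -4864/5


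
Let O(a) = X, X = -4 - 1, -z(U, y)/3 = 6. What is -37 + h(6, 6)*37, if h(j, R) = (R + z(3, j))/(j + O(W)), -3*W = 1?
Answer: -481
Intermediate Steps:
W = -⅓ (W = -⅓*1 = -⅓ ≈ -0.33333)
z(U, y) = -18 (z(U, y) = -3*6 = -18)
X = -5
O(a) = -5
h(j, R) = (-18 + R)/(-5 + j) (h(j, R) = (R - 18)/(j - 5) = (-18 + R)/(-5 + j))
-37 + h(6, 6)*37 = -37 + ((-18 + 6)/(-5 + 6))*37 = -37 + (-12/1)*37 = -37 + (1*(-12))*37 = -37 - 12*37 = -37 - 444 = -481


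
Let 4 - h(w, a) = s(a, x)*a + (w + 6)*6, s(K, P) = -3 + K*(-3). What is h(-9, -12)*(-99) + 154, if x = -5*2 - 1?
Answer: -41228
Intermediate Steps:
x = -11 (x = -10 - 1 = -11)
s(K, P) = -3 - 3*K
h(w, a) = -32 - 6*w - a*(-3 - 3*a) (h(w, a) = 4 - ((-3 - 3*a)*a + (w + 6)*6) = 4 - (a*(-3 - 3*a) + (6 + w)*6) = 4 - (a*(-3 - 3*a) + (36 + 6*w)) = 4 - (36 + 6*w + a*(-3 - 3*a)) = 4 + (-36 - 6*w - a*(-3 - 3*a)) = -32 - 6*w - a*(-3 - 3*a))
h(-9, -12)*(-99) + 154 = (-32 - 6*(-9) + 3*(-12)*(1 - 12))*(-99) + 154 = (-32 + 54 + 3*(-12)*(-11))*(-99) + 154 = (-32 + 54 + 396)*(-99) + 154 = 418*(-99) + 154 = -41382 + 154 = -41228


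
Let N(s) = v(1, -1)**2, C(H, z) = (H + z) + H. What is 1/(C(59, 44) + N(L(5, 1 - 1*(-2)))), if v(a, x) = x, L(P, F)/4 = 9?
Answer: 1/163 ≈ 0.0061350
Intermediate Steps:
L(P, F) = 36 (L(P, F) = 4*9 = 36)
C(H, z) = z + 2*H
N(s) = 1 (N(s) = (-1)**2 = 1)
1/(C(59, 44) + N(L(5, 1 - 1*(-2)))) = 1/((44 + 2*59) + 1) = 1/((44 + 118) + 1) = 1/(162 + 1) = 1/163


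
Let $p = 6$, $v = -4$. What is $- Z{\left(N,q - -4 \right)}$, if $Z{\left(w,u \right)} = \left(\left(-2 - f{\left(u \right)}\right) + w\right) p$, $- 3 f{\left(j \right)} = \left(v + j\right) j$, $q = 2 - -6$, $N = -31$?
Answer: $6$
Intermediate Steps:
$q = 8$ ($q = 2 + 6 = 8$)
$f{\left(j \right)} = - \frac{j \left(-4 + j\right)}{3}$ ($f{\left(j \right)} = - \frac{\left(-4 + j\right) j}{3} = - \frac{j \left(-4 + j\right)}{3}$)
$Z{\left(w,u \right)} = -12 + 6 w - 2 u \left(4 - u\right)$ ($Z{\left(w,u \right)} = \left(\left(-2 - \frac{u \left(4 - u\right)}{3}\right) + w\right) 6 = \left(-2 + w - \frac{u \left(4 - u\right)}{3}\right) 6 = -12 + 6 w - 2 u \left(4 - u\right)$)
$- Z{\left(N,q - -4 \right)} = - (-12 + 6 \left(-31\right) + 2 \left(8 - -4\right) \left(-4 + \left(8 - -4\right)\right)) = - (-12 - 186 + 2 \left(8 + 4\right) \left(-4 + \left(8 + 4\right)\right)) = - (-12 - 186 + 2 \cdot 12 \left(-4 + 12\right)) = - (-12 - 186 + 2 \cdot 12 \cdot 8) = - (-12 - 186 + 192) = \left(-1\right) \left(-6\right) = 6$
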